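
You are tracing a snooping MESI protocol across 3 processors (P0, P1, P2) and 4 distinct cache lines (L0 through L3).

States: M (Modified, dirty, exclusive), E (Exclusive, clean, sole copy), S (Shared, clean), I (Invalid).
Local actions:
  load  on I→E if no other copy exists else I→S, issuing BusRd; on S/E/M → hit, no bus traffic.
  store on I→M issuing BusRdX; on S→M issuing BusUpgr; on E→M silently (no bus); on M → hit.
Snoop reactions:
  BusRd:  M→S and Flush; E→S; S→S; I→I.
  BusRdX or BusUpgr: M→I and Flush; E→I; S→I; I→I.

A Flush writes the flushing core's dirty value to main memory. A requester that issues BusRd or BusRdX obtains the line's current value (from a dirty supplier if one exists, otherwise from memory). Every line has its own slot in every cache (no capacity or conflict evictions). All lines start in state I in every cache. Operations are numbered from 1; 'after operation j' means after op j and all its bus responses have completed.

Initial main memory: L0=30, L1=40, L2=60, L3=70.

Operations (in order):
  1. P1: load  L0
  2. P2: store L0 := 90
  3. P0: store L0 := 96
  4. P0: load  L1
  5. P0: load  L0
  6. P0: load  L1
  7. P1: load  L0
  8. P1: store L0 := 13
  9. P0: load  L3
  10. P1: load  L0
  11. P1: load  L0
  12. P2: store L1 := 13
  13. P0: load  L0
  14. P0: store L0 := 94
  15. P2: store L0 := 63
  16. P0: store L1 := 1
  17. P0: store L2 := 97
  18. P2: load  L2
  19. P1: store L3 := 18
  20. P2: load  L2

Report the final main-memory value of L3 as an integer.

memory[L3] = 70

step 1: P1: load  L0  ⟶  IEI  (L0)  txn=BusRd  M[L0]=30
step 2: P2: store L0 := 90  ⟶  IIM  (L0)  txn=BusRdX  M[L0]=30
step 3: P0: store L0 := 96  ⟶  MII  (L0)  txn=BusRdX+Flush  M[L0]=90
step 4: P0: load  L1  ⟶  EII  (L1)  txn=BusRd  M[L1]=40
step 5: P0: load  L0  ⟶  MII  (L0)  txn=∅  M[L0]=90
step 6: P0: load  L1  ⟶  EII  (L1)  txn=∅  M[L1]=40
step 7: P1: load  L0  ⟶  SSI  (L0)  txn=BusRd+Flush  M[L0]=96
step 8: P1: store L0 := 13  ⟶  IMI  (L0)  txn=BusUpgr  M[L0]=96
step 9: P0: load  L3  ⟶  EII  (L3)  txn=BusRd  M[L3]=70
step 10: P1: load  L0  ⟶  IMI  (L0)  txn=∅  M[L0]=96
step 11: P1: load  L0  ⟶  IMI  (L0)  txn=∅  M[L0]=96
step 12: P2: store L1 := 13  ⟶  IIM  (L1)  txn=BusRdX  M[L1]=40
step 13: P0: load  L0  ⟶  SSI  (L0)  txn=BusRd+Flush  M[L0]=13
step 14: P0: store L0 := 94  ⟶  MII  (L0)  txn=BusUpgr  M[L0]=13
step 15: P2: store L0 := 63  ⟶  IIM  (L0)  txn=BusRdX+Flush  M[L0]=94
step 16: P0: store L1 := 1  ⟶  MII  (L1)  txn=BusRdX+Flush  M[L1]=13
step 17: P0: store L2 := 97  ⟶  MII  (L2)  txn=BusRdX  M[L2]=60
step 18: P2: load  L2  ⟶  SIS  (L2)  txn=BusRd+Flush  M[L2]=97
step 19: P1: store L3 := 18  ⟶  IMI  (L3)  txn=BusRdX  M[L3]=70
step 20: P2: load  L2  ⟶  SIS  (L2)  txn=∅  M[L2]=97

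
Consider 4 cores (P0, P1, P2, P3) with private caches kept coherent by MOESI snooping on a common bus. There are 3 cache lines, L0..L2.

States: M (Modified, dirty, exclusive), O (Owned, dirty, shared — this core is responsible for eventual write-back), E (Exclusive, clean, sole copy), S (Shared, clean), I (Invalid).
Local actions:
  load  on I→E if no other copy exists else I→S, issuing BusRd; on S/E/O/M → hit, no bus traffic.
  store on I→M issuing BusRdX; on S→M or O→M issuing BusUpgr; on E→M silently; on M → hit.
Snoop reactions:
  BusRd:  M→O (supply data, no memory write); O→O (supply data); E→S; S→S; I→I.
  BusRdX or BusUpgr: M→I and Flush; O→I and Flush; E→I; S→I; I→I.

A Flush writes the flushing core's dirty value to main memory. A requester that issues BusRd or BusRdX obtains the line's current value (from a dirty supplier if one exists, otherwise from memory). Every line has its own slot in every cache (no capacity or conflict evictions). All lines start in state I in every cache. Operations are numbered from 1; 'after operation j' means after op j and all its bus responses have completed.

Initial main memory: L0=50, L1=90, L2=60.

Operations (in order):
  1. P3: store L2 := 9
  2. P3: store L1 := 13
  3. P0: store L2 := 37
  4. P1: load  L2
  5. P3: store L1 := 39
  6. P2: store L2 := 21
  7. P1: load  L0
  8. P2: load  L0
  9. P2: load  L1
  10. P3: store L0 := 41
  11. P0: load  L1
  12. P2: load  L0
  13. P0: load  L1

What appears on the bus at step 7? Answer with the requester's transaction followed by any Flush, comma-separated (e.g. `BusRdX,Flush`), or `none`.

1. P3: store L2 := 9  bus=[BusRdX]  L2: P0=I P1=I P2=I P3=M  mem[L2]=60
2. P3: store L1 := 13  bus=[BusRdX]  L1: P0=I P1=I P2=I P3=M  mem[L1]=90
3. P0: store L2 := 37  bus=[BusRdX,Flush]  L2: P0=M P1=I P2=I P3=I  mem[L2]=9
4. P1: load  L2  bus=[BusRd]  L2: P0=O P1=S P2=I P3=I  mem[L2]=9
5. P3: store L1 := 39  bus=[-]  L1: P0=I P1=I P2=I P3=M  mem[L1]=90
6. P2: store L2 := 21  bus=[BusRdX,Flush]  L2: P0=I P1=I P2=M P3=I  mem[L2]=37
7. P1: load  L0  bus=[BusRd]  L0: P0=I P1=E P2=I P3=I  mem[L0]=50
8. P2: load  L0  bus=[BusRd]  L0: P0=I P1=S P2=S P3=I  mem[L0]=50
9. P2: load  L1  bus=[BusRd]  L1: P0=I P1=I P2=S P3=O  mem[L1]=90
10. P3: store L0 := 41  bus=[BusRdX]  L0: P0=I P1=I P2=I P3=M  mem[L0]=50
11. P0: load  L1  bus=[BusRd]  L1: P0=S P1=I P2=S P3=O  mem[L1]=90
12. P2: load  L0  bus=[BusRd]  L0: P0=I P1=I P2=S P3=O  mem[L0]=50
13. P0: load  L1  bus=[-]  L1: P0=S P1=I P2=S P3=O  mem[L1]=90

bus = BusRd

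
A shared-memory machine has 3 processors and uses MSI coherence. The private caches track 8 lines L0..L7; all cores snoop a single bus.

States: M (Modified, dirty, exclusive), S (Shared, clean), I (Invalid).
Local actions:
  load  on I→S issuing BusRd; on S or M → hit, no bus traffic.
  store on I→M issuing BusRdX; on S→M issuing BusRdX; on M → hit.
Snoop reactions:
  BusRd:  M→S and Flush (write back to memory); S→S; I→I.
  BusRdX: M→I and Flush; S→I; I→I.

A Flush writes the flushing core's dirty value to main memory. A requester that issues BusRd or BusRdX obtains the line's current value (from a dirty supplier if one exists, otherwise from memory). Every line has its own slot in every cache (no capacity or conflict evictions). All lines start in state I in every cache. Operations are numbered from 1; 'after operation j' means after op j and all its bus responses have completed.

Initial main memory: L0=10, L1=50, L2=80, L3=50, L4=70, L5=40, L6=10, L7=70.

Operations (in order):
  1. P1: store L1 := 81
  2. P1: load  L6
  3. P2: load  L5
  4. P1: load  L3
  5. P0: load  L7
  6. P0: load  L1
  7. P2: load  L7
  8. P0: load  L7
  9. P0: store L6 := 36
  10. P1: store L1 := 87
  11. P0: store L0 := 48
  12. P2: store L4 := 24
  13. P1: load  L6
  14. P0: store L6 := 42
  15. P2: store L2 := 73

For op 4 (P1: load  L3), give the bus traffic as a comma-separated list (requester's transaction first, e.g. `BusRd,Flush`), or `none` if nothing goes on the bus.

1. P1: store L1 := 81  bus=[BusRdX]  L1: P0=I P1=M P2=I  mem[L1]=50
2. P1: load  L6  bus=[BusRd]  L6: P0=I P1=S P2=I  mem[L6]=10
3. P2: load  L5  bus=[BusRd]  L5: P0=I P1=I P2=S  mem[L5]=40
4. P1: load  L3  bus=[BusRd]  L3: P0=I P1=S P2=I  mem[L3]=50
5. P0: load  L7  bus=[BusRd]  L7: P0=S P1=I P2=I  mem[L7]=70
6. P0: load  L1  bus=[BusRd,Flush]  L1: P0=S P1=S P2=I  mem[L1]=81
7. P2: load  L7  bus=[BusRd]  L7: P0=S P1=I P2=S  mem[L7]=70
8. P0: load  L7  bus=[-]  L7: P0=S P1=I P2=S  mem[L7]=70
9. P0: store L6 := 36  bus=[BusRdX]  L6: P0=M P1=I P2=I  mem[L6]=10
10. P1: store L1 := 87  bus=[BusRdX]  L1: P0=I P1=M P2=I  mem[L1]=81
11. P0: store L0 := 48  bus=[BusRdX]  L0: P0=M P1=I P2=I  mem[L0]=10
12. P2: store L4 := 24  bus=[BusRdX]  L4: P0=I P1=I P2=M  mem[L4]=70
13. P1: load  L6  bus=[BusRd,Flush]  L6: P0=S P1=S P2=I  mem[L6]=36
14. P0: store L6 := 42  bus=[BusRdX]  L6: P0=M P1=I P2=I  mem[L6]=36
15. P2: store L2 := 73  bus=[BusRdX]  L2: P0=I P1=I P2=M  mem[L2]=80

bus = BusRd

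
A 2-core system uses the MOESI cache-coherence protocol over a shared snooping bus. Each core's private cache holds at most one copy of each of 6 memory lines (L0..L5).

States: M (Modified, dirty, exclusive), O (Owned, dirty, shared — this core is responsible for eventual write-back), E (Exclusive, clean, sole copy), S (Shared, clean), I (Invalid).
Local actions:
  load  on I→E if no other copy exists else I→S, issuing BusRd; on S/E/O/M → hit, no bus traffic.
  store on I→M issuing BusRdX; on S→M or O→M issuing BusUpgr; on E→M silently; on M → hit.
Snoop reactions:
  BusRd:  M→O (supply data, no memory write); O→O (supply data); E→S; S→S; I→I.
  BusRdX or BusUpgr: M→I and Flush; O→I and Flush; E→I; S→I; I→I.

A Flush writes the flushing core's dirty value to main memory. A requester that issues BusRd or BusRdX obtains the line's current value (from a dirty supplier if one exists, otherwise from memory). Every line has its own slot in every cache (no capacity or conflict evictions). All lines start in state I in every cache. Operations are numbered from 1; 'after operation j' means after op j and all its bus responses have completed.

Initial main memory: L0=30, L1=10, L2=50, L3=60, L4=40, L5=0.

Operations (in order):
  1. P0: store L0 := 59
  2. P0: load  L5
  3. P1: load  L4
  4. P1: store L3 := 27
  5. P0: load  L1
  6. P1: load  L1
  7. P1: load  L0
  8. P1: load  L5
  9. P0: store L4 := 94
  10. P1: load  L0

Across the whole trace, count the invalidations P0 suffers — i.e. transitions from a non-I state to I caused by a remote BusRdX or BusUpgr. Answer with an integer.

  op1 P0: store L0 := 59 → M/I on L0; bus BusRdX; mem=30
  op2 P0: load  L5 → E/I on L5; bus BusRd; mem=0
  op3 P1: load  L4 → I/E on L4; bus BusRd; mem=40
  op4 P1: store L3 := 27 → I/M on L3; bus BusRdX; mem=60
  op5 P0: load  L1 → E/I on L1; bus BusRd; mem=10
  op6 P1: load  L1 → S/S on L1; bus BusRd; mem=10
  op7 P1: load  L0 → O/S on L0; bus BusRd; mem=30
  op8 P1: load  L5 → S/S on L5; bus BusRd; mem=0
  op9 P0: store L4 := 94 → M/I on L4; bus BusRdX; mem=40
  op10 P1: load  L0 → O/S on L0; bus (none); mem=30

invalidations = 0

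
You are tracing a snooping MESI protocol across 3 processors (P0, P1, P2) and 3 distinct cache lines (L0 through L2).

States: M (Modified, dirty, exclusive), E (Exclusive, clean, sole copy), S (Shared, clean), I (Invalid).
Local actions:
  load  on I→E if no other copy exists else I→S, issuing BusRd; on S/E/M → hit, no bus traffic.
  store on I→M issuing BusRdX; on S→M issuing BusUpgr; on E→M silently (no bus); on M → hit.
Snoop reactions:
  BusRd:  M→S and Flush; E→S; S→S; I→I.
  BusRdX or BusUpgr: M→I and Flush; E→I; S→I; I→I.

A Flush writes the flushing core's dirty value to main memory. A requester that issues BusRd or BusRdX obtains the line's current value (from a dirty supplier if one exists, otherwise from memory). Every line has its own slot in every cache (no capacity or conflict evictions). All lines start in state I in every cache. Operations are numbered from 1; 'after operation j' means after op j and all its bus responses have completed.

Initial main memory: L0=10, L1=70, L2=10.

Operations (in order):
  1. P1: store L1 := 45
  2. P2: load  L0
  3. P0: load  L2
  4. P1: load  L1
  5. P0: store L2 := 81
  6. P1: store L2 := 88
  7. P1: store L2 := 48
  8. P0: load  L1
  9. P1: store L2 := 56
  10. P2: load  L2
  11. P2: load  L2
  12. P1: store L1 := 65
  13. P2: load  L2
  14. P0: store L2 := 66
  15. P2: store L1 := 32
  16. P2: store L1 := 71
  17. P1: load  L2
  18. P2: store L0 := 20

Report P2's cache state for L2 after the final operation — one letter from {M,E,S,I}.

state = I

  op1 P1: store L1 := 45 → I/M/I on L1; bus BusRdX; mem=70
  op2 P2: load  L0 → I/I/E on L0; bus BusRd; mem=10
  op3 P0: load  L2 → E/I/I on L2; bus BusRd; mem=10
  op4 P1: load  L1 → I/M/I on L1; bus (none); mem=70
  op5 P0: store L2 := 81 → M/I/I on L2; bus (none); mem=10
  op6 P1: store L2 := 88 → I/M/I on L2; bus BusRdX Flush; mem=81
  op7 P1: store L2 := 48 → I/M/I on L2; bus (none); mem=81
  op8 P0: load  L1 → S/S/I on L1; bus BusRd Flush; mem=45
  op9 P1: store L2 := 56 → I/M/I on L2; bus (none); mem=81
  op10 P2: load  L2 → I/S/S on L2; bus BusRd Flush; mem=56
  op11 P2: load  L2 → I/S/S on L2; bus (none); mem=56
  op12 P1: store L1 := 65 → I/M/I on L1; bus BusUpgr; mem=45
  op13 P2: load  L2 → I/S/S on L2; bus (none); mem=56
  op14 P0: store L2 := 66 → M/I/I on L2; bus BusRdX; mem=56
  op15 P2: store L1 := 32 → I/I/M on L1; bus BusRdX Flush; mem=65
  op16 P2: store L1 := 71 → I/I/M on L1; bus (none); mem=65
  op17 P1: load  L2 → S/S/I on L2; bus BusRd Flush; mem=66
  op18 P2: store L0 := 20 → I/I/M on L0; bus (none); mem=10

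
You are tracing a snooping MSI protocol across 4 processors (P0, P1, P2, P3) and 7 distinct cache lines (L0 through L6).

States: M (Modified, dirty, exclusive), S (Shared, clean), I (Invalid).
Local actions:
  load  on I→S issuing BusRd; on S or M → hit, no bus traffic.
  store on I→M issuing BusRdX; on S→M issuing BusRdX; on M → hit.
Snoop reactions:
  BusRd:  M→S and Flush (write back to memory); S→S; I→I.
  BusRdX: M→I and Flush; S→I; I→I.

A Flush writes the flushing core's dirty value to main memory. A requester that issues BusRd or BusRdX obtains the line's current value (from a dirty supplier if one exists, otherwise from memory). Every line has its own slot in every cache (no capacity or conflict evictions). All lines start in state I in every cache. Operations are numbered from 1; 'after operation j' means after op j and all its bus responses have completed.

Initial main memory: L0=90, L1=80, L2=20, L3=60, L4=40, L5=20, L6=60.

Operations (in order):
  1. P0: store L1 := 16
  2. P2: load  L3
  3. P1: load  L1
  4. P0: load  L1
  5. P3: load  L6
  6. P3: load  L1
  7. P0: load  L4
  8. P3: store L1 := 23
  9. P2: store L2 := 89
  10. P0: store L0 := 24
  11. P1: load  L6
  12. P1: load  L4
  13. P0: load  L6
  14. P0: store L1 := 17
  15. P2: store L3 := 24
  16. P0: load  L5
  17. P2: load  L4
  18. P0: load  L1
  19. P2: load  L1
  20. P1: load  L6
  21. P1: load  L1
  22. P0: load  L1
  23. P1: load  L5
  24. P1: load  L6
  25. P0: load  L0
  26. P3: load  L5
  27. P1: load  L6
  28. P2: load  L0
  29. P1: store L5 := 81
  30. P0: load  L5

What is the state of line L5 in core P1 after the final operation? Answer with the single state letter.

[1] P0: store L1 := 16 | P0:M(16), P1:I, P2:I, P3:I | bus: BusRdX
[2] P2: load  L3 | P0:I, P1:I, P2:S(60), P3:I | bus: BusRd
[3] P1: load  L1 | P0:S(16), P1:S(16), P2:I, P3:I | bus: BusRd,Flush
[4] P0: load  L1 | P0:S(16), P1:S(16), P2:I, P3:I | bus: none
[5] P3: load  L6 | P0:I, P1:I, P2:I, P3:S(60) | bus: BusRd
[6] P3: load  L1 | P0:S(16), P1:S(16), P2:I, P3:S(16) | bus: BusRd
[7] P0: load  L4 | P0:S(40), P1:I, P2:I, P3:I | bus: BusRd
[8] P3: store L1 := 23 | P0:I, P1:I, P2:I, P3:M(23) | bus: BusRdX
[9] P2: store L2 := 89 | P0:I, P1:I, P2:M(89), P3:I | bus: BusRdX
[10] P0: store L0 := 24 | P0:M(24), P1:I, P2:I, P3:I | bus: BusRdX
[11] P1: load  L6 | P0:I, P1:S(60), P2:I, P3:S(60) | bus: BusRd
[12] P1: load  L4 | P0:S(40), P1:S(40), P2:I, P3:I | bus: BusRd
[13] P0: load  L6 | P0:S(60), P1:S(60), P2:I, P3:S(60) | bus: BusRd
[14] P0: store L1 := 17 | P0:M(17), P1:I, P2:I, P3:I | bus: BusRdX,Flush
[15] P2: store L3 := 24 | P0:I, P1:I, P2:M(24), P3:I | bus: BusRdX
[16] P0: load  L5 | P0:S(20), P1:I, P2:I, P3:I | bus: BusRd
[17] P2: load  L4 | P0:S(40), P1:S(40), P2:S(40), P3:I | bus: BusRd
[18] P0: load  L1 | P0:M(17), P1:I, P2:I, P3:I | bus: none
[19] P2: load  L1 | P0:S(17), P1:I, P2:S(17), P3:I | bus: BusRd,Flush
[20] P1: load  L6 | P0:S(60), P1:S(60), P2:I, P3:S(60) | bus: none
[21] P1: load  L1 | P0:S(17), P1:S(17), P2:S(17), P3:I | bus: BusRd
[22] P0: load  L1 | P0:S(17), P1:S(17), P2:S(17), P3:I | bus: none
[23] P1: load  L5 | P0:S(20), P1:S(20), P2:I, P3:I | bus: BusRd
[24] P1: load  L6 | P0:S(60), P1:S(60), P2:I, P3:S(60) | bus: none
[25] P0: load  L0 | P0:M(24), P1:I, P2:I, P3:I | bus: none
[26] P3: load  L5 | P0:S(20), P1:S(20), P2:I, P3:S(20) | bus: BusRd
[27] P1: load  L6 | P0:S(60), P1:S(60), P2:I, P3:S(60) | bus: none
[28] P2: load  L0 | P0:S(24), P1:I, P2:S(24), P3:I | bus: BusRd,Flush
[29] P1: store L5 := 81 | P0:I, P1:M(81), P2:I, P3:I | bus: BusRdX
[30] P0: load  L5 | P0:S(81), P1:S(81), P2:I, P3:I | bus: BusRd,Flush

state = S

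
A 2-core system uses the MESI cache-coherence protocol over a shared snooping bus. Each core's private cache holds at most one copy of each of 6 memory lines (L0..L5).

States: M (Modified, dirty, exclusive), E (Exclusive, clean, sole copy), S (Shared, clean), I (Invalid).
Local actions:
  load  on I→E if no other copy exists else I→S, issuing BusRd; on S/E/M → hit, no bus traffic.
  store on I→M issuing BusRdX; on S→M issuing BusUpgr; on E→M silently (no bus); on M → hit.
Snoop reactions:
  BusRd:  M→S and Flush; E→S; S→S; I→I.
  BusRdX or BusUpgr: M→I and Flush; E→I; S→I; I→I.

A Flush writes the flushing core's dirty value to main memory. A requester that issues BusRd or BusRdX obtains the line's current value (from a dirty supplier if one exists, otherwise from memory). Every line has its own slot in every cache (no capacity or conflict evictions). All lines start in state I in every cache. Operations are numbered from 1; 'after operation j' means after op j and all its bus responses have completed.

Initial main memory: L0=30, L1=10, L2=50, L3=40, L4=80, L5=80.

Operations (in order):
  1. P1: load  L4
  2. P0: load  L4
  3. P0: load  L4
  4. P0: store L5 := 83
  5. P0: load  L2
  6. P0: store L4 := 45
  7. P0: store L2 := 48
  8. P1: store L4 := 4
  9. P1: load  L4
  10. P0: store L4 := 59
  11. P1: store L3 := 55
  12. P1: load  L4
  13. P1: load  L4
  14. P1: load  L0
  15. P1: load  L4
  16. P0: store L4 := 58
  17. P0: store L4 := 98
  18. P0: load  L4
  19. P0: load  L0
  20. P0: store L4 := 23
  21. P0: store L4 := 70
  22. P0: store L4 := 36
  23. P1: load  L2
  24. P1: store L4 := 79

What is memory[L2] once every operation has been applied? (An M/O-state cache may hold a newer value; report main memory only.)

1. P1: load  L4  bus=[BusRd]  L4: P0=I P1=E  mem[L4]=80
2. P0: load  L4  bus=[BusRd]  L4: P0=S P1=S  mem[L4]=80
3. P0: load  L4  bus=[-]  L4: P0=S P1=S  mem[L4]=80
4. P0: store L5 := 83  bus=[BusRdX]  L5: P0=M P1=I  mem[L5]=80
5. P0: load  L2  bus=[BusRd]  L2: P0=E P1=I  mem[L2]=50
6. P0: store L4 := 45  bus=[BusUpgr]  L4: P0=M P1=I  mem[L4]=80
7. P0: store L2 := 48  bus=[-]  L2: P0=M P1=I  mem[L2]=50
8. P1: store L4 := 4  bus=[BusRdX,Flush]  L4: P0=I P1=M  mem[L4]=45
9. P1: load  L4  bus=[-]  L4: P0=I P1=M  mem[L4]=45
10. P0: store L4 := 59  bus=[BusRdX,Flush]  L4: P0=M P1=I  mem[L4]=4
11. P1: store L3 := 55  bus=[BusRdX]  L3: P0=I P1=M  mem[L3]=40
12. P1: load  L4  bus=[BusRd,Flush]  L4: P0=S P1=S  mem[L4]=59
13. P1: load  L4  bus=[-]  L4: P0=S P1=S  mem[L4]=59
14. P1: load  L0  bus=[BusRd]  L0: P0=I P1=E  mem[L0]=30
15. P1: load  L4  bus=[-]  L4: P0=S P1=S  mem[L4]=59
16. P0: store L4 := 58  bus=[BusUpgr]  L4: P0=M P1=I  mem[L4]=59
17. P0: store L4 := 98  bus=[-]  L4: P0=M P1=I  mem[L4]=59
18. P0: load  L4  bus=[-]  L4: P0=M P1=I  mem[L4]=59
19. P0: load  L0  bus=[BusRd]  L0: P0=S P1=S  mem[L0]=30
20. P0: store L4 := 23  bus=[-]  L4: P0=M P1=I  mem[L4]=59
21. P0: store L4 := 70  bus=[-]  L4: P0=M P1=I  mem[L4]=59
22. P0: store L4 := 36  bus=[-]  L4: P0=M P1=I  mem[L4]=59
23. P1: load  L2  bus=[BusRd,Flush]  L2: P0=S P1=S  mem[L2]=48
24. P1: store L4 := 79  bus=[BusRdX,Flush]  L4: P0=I P1=M  mem[L4]=36

memory[L2] = 48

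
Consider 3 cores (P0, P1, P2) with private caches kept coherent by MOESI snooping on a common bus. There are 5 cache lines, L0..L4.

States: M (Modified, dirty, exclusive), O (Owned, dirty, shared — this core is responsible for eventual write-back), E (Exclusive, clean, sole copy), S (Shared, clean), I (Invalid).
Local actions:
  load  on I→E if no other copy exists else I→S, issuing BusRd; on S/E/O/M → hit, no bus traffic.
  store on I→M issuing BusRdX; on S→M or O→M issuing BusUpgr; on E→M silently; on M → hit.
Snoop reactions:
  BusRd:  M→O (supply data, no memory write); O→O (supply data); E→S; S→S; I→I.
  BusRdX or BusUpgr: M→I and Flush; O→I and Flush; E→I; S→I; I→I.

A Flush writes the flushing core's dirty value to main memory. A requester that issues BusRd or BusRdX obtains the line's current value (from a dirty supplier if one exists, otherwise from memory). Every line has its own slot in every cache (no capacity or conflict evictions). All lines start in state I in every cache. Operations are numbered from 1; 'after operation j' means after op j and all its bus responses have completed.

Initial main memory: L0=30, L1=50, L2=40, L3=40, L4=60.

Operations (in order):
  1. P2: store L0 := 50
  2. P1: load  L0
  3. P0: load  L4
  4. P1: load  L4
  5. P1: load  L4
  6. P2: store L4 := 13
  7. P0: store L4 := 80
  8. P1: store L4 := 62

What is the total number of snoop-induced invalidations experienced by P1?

step 1: P2: store L0 := 50  ⟶  IIM  (L0)  txn=BusRdX  M[L0]=30
step 2: P1: load  L0  ⟶  ISO  (L0)  txn=BusRd  M[L0]=30
step 3: P0: load  L4  ⟶  EII  (L4)  txn=BusRd  M[L4]=60
step 4: P1: load  L4  ⟶  SSI  (L4)  txn=BusRd  M[L4]=60
step 5: P1: load  L4  ⟶  SSI  (L4)  txn=∅  M[L4]=60
step 6: P2: store L4 := 13  ⟶  IIM  (L4)  txn=BusRdX  M[L4]=60
step 7: P0: store L4 := 80  ⟶  MII  (L4)  txn=BusRdX+Flush  M[L4]=13
step 8: P1: store L4 := 62  ⟶  IMI  (L4)  txn=BusRdX+Flush  M[L4]=80

invalidations = 1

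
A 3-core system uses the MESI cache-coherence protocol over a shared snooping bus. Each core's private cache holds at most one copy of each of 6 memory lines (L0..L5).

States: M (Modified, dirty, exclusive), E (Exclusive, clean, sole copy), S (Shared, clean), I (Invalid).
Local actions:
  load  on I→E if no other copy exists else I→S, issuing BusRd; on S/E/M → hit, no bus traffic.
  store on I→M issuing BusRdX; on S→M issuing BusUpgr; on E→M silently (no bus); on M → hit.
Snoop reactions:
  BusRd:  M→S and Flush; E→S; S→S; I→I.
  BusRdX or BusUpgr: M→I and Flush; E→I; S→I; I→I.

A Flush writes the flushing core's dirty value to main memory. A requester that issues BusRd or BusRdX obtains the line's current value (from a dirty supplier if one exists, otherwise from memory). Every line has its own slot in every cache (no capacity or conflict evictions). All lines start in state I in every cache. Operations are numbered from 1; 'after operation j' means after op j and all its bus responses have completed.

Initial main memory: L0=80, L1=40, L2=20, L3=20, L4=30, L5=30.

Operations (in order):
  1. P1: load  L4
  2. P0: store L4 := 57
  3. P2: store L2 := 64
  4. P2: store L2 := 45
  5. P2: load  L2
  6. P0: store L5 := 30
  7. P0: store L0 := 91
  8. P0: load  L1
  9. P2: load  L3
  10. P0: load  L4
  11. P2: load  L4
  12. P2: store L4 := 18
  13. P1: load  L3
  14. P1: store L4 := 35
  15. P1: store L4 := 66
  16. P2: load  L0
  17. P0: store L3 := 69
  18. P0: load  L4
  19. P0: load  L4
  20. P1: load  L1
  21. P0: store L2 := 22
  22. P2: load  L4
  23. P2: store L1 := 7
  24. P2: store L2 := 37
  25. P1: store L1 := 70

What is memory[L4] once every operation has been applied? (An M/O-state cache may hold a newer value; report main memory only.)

memory[L4] = 66

step 1: P1: load  L4  ⟶  IEI  (L4)  txn=BusRd  M[L4]=30
step 2: P0: store L4 := 57  ⟶  MII  (L4)  txn=BusRdX  M[L4]=30
step 3: P2: store L2 := 64  ⟶  IIM  (L2)  txn=BusRdX  M[L2]=20
step 4: P2: store L2 := 45  ⟶  IIM  (L2)  txn=∅  M[L2]=20
step 5: P2: load  L2  ⟶  IIM  (L2)  txn=∅  M[L2]=20
step 6: P0: store L5 := 30  ⟶  MII  (L5)  txn=BusRdX  M[L5]=30
step 7: P0: store L0 := 91  ⟶  MII  (L0)  txn=BusRdX  M[L0]=80
step 8: P0: load  L1  ⟶  EII  (L1)  txn=BusRd  M[L1]=40
step 9: P2: load  L3  ⟶  IIE  (L3)  txn=BusRd  M[L3]=20
step 10: P0: load  L4  ⟶  MII  (L4)  txn=∅  M[L4]=30
step 11: P2: load  L4  ⟶  SIS  (L4)  txn=BusRd+Flush  M[L4]=57
step 12: P2: store L4 := 18  ⟶  IIM  (L4)  txn=BusUpgr  M[L4]=57
step 13: P1: load  L3  ⟶  ISS  (L3)  txn=BusRd  M[L3]=20
step 14: P1: store L4 := 35  ⟶  IMI  (L4)  txn=BusRdX+Flush  M[L4]=18
step 15: P1: store L4 := 66  ⟶  IMI  (L4)  txn=∅  M[L4]=18
step 16: P2: load  L0  ⟶  SIS  (L0)  txn=BusRd+Flush  M[L0]=91
step 17: P0: store L3 := 69  ⟶  MII  (L3)  txn=BusRdX  M[L3]=20
step 18: P0: load  L4  ⟶  SSI  (L4)  txn=BusRd+Flush  M[L4]=66
step 19: P0: load  L4  ⟶  SSI  (L4)  txn=∅  M[L4]=66
step 20: P1: load  L1  ⟶  SSI  (L1)  txn=BusRd  M[L1]=40
step 21: P0: store L2 := 22  ⟶  MII  (L2)  txn=BusRdX+Flush  M[L2]=45
step 22: P2: load  L4  ⟶  SSS  (L4)  txn=BusRd  M[L4]=66
step 23: P2: store L1 := 7  ⟶  IIM  (L1)  txn=BusRdX  M[L1]=40
step 24: P2: store L2 := 37  ⟶  IIM  (L2)  txn=BusRdX+Flush  M[L2]=22
step 25: P1: store L1 := 70  ⟶  IMI  (L1)  txn=BusRdX+Flush  M[L1]=7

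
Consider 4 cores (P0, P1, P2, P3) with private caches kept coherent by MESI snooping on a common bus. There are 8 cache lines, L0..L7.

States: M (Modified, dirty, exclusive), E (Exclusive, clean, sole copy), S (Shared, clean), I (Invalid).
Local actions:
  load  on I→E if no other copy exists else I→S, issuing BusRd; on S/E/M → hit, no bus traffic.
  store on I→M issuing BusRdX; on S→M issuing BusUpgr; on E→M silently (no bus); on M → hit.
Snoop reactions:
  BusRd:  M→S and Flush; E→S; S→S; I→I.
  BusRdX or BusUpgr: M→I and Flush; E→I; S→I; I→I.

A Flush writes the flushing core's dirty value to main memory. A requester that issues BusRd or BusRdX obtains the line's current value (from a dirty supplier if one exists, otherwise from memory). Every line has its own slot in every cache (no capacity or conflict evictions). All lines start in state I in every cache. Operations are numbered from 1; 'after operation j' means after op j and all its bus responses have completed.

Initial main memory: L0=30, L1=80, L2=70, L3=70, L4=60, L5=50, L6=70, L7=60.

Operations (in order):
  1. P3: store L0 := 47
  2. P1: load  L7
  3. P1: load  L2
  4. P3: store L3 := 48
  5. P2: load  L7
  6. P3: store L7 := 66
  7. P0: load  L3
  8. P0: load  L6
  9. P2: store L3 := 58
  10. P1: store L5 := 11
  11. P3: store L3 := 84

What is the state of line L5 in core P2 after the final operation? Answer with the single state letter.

step 1: P3: store L0 := 47  ⟶  IIIM  (L0)  txn=BusRdX  M[L0]=30
step 2: P1: load  L7  ⟶  IEII  (L7)  txn=BusRd  M[L7]=60
step 3: P1: load  L2  ⟶  IEII  (L2)  txn=BusRd  M[L2]=70
step 4: P3: store L3 := 48  ⟶  IIIM  (L3)  txn=BusRdX  M[L3]=70
step 5: P2: load  L7  ⟶  ISSI  (L7)  txn=BusRd  M[L7]=60
step 6: P3: store L7 := 66  ⟶  IIIM  (L7)  txn=BusRdX  M[L7]=60
step 7: P0: load  L3  ⟶  SIIS  (L3)  txn=BusRd+Flush  M[L3]=48
step 8: P0: load  L6  ⟶  EIII  (L6)  txn=BusRd  M[L6]=70
step 9: P2: store L3 := 58  ⟶  IIMI  (L3)  txn=BusRdX  M[L3]=48
step 10: P1: store L5 := 11  ⟶  IMII  (L5)  txn=BusRdX  M[L5]=50
step 11: P3: store L3 := 84  ⟶  IIIM  (L3)  txn=BusRdX+Flush  M[L3]=58

state = I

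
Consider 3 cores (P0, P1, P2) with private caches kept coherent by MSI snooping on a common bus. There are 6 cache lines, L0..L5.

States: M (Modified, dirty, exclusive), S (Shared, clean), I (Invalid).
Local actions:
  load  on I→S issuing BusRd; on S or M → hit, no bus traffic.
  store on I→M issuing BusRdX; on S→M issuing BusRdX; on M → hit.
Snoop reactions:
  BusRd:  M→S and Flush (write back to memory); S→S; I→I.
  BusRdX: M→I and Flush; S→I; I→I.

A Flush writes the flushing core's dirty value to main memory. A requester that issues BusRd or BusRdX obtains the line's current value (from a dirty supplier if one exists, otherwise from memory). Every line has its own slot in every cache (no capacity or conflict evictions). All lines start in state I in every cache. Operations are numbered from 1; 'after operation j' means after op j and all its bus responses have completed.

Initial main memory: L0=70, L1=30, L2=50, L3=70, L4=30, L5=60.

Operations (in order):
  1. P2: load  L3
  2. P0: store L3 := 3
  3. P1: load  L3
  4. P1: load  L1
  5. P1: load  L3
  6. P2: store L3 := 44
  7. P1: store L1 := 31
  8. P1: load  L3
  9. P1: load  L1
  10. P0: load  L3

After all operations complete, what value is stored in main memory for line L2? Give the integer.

  op1 P2: load  L3 → I/I/S on L3; bus BusRd; mem=70
  op2 P0: store L3 := 3 → M/I/I on L3; bus BusRdX; mem=70
  op3 P1: load  L3 → S/S/I on L3; bus BusRd Flush; mem=3
  op4 P1: load  L1 → I/S/I on L1; bus BusRd; mem=30
  op5 P1: load  L3 → S/S/I on L3; bus (none); mem=3
  op6 P2: store L3 := 44 → I/I/M on L3; bus BusRdX; mem=3
  op7 P1: store L1 := 31 → I/M/I on L1; bus BusRdX; mem=30
  op8 P1: load  L3 → I/S/S on L3; bus BusRd Flush; mem=44
  op9 P1: load  L1 → I/M/I on L1; bus (none); mem=30
  op10 P0: load  L3 → S/S/S on L3; bus BusRd; mem=44

memory[L2] = 50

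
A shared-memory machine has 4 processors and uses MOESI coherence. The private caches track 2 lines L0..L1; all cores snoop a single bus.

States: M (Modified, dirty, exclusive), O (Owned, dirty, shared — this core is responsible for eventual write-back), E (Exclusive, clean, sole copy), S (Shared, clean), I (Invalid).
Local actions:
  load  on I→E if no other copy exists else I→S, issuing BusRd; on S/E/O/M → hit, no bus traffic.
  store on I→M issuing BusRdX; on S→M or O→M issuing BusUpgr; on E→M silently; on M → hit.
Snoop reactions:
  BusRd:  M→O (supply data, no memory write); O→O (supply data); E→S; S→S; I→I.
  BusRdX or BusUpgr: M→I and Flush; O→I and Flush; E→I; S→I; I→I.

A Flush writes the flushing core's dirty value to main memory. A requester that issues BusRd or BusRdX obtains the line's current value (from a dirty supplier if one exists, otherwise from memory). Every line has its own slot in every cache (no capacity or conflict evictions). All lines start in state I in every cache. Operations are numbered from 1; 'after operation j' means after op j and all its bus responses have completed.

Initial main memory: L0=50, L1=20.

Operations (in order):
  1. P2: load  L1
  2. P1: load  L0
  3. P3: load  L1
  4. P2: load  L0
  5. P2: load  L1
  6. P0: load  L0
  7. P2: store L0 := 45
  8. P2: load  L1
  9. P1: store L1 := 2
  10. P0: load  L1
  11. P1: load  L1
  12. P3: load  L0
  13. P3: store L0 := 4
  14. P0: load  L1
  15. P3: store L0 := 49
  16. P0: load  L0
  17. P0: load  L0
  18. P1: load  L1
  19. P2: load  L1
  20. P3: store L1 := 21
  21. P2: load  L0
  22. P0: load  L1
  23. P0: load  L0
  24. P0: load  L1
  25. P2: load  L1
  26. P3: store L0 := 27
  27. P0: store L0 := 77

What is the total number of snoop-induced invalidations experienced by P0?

step 1: P2: load  L1  ⟶  IIEI  (L1)  txn=BusRd  M[L1]=20
step 2: P1: load  L0  ⟶  IEII  (L0)  txn=BusRd  M[L0]=50
step 3: P3: load  L1  ⟶  IISS  (L1)  txn=BusRd  M[L1]=20
step 4: P2: load  L0  ⟶  ISSI  (L0)  txn=BusRd  M[L0]=50
step 5: P2: load  L1  ⟶  IISS  (L1)  txn=∅  M[L1]=20
step 6: P0: load  L0  ⟶  SSSI  (L0)  txn=BusRd  M[L0]=50
step 7: P2: store L0 := 45  ⟶  IIMI  (L0)  txn=BusUpgr  M[L0]=50
step 8: P2: load  L1  ⟶  IISS  (L1)  txn=∅  M[L1]=20
step 9: P1: store L1 := 2  ⟶  IMII  (L1)  txn=BusRdX  M[L1]=20
step 10: P0: load  L1  ⟶  SOII  (L1)  txn=BusRd  M[L1]=20
step 11: P1: load  L1  ⟶  SOII  (L1)  txn=∅  M[L1]=20
step 12: P3: load  L0  ⟶  IIOS  (L0)  txn=BusRd  M[L0]=50
step 13: P3: store L0 := 4  ⟶  IIIM  (L0)  txn=BusUpgr+Flush  M[L0]=45
step 14: P0: load  L1  ⟶  SOII  (L1)  txn=∅  M[L1]=20
step 15: P3: store L0 := 49  ⟶  IIIM  (L0)  txn=∅  M[L0]=45
step 16: P0: load  L0  ⟶  SIIO  (L0)  txn=BusRd  M[L0]=45
step 17: P0: load  L0  ⟶  SIIO  (L0)  txn=∅  M[L0]=45
step 18: P1: load  L1  ⟶  SOII  (L1)  txn=∅  M[L1]=20
step 19: P2: load  L1  ⟶  SOSI  (L1)  txn=BusRd  M[L1]=20
step 20: P3: store L1 := 21  ⟶  IIIM  (L1)  txn=BusRdX+Flush  M[L1]=2
step 21: P2: load  L0  ⟶  SISO  (L0)  txn=BusRd  M[L0]=45
step 22: P0: load  L1  ⟶  SIIO  (L1)  txn=BusRd  M[L1]=2
step 23: P0: load  L0  ⟶  SISO  (L0)  txn=∅  M[L0]=45
step 24: P0: load  L1  ⟶  SIIO  (L1)  txn=∅  M[L1]=2
step 25: P2: load  L1  ⟶  SISO  (L1)  txn=BusRd  M[L1]=2
step 26: P3: store L0 := 27  ⟶  IIIM  (L0)  txn=BusUpgr  M[L0]=45
step 27: P0: store L0 := 77  ⟶  MIII  (L0)  txn=BusRdX+Flush  M[L0]=27

invalidations = 3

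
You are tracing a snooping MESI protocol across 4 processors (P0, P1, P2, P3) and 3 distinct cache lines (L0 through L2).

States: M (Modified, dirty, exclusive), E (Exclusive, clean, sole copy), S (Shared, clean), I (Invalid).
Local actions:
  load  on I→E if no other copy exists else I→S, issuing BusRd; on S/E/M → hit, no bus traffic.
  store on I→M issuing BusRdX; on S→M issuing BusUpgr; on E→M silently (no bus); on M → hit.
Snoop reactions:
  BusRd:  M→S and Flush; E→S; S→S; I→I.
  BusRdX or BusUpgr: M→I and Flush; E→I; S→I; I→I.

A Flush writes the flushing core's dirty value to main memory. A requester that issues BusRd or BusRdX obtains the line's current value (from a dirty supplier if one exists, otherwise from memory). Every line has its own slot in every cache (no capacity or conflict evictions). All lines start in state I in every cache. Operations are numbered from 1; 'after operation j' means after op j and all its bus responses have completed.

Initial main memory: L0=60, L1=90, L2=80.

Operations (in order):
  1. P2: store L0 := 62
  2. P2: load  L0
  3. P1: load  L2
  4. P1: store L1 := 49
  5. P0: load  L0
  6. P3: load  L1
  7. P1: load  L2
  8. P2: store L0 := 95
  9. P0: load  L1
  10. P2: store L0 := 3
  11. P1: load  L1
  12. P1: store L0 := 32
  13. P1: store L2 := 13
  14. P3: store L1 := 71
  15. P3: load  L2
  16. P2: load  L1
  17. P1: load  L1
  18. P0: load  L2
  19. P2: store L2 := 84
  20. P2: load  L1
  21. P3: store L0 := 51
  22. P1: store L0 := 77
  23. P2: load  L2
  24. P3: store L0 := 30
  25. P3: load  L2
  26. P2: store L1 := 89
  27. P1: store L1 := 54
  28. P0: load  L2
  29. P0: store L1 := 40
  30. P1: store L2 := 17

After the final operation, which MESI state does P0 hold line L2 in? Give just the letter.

state = I

step 1: P2: store L0 := 62  ⟶  IIMI  (L0)  txn=BusRdX  M[L0]=60
step 2: P2: load  L0  ⟶  IIMI  (L0)  txn=∅  M[L0]=60
step 3: P1: load  L2  ⟶  IEII  (L2)  txn=BusRd  M[L2]=80
step 4: P1: store L1 := 49  ⟶  IMII  (L1)  txn=BusRdX  M[L1]=90
step 5: P0: load  L0  ⟶  SISI  (L0)  txn=BusRd+Flush  M[L0]=62
step 6: P3: load  L1  ⟶  ISIS  (L1)  txn=BusRd+Flush  M[L1]=49
step 7: P1: load  L2  ⟶  IEII  (L2)  txn=∅  M[L2]=80
step 8: P2: store L0 := 95  ⟶  IIMI  (L0)  txn=BusUpgr  M[L0]=62
step 9: P0: load  L1  ⟶  SSIS  (L1)  txn=BusRd  M[L1]=49
step 10: P2: store L0 := 3  ⟶  IIMI  (L0)  txn=∅  M[L0]=62
step 11: P1: load  L1  ⟶  SSIS  (L1)  txn=∅  M[L1]=49
step 12: P1: store L0 := 32  ⟶  IMII  (L0)  txn=BusRdX+Flush  M[L0]=3
step 13: P1: store L2 := 13  ⟶  IMII  (L2)  txn=∅  M[L2]=80
step 14: P3: store L1 := 71  ⟶  IIIM  (L1)  txn=BusUpgr  M[L1]=49
step 15: P3: load  L2  ⟶  ISIS  (L2)  txn=BusRd+Flush  M[L2]=13
step 16: P2: load  L1  ⟶  IISS  (L1)  txn=BusRd+Flush  M[L1]=71
step 17: P1: load  L1  ⟶  ISSS  (L1)  txn=BusRd  M[L1]=71
step 18: P0: load  L2  ⟶  SSIS  (L2)  txn=BusRd  M[L2]=13
step 19: P2: store L2 := 84  ⟶  IIMI  (L2)  txn=BusRdX  M[L2]=13
step 20: P2: load  L1  ⟶  ISSS  (L1)  txn=∅  M[L1]=71
step 21: P3: store L0 := 51  ⟶  IIIM  (L0)  txn=BusRdX+Flush  M[L0]=32
step 22: P1: store L0 := 77  ⟶  IMII  (L0)  txn=BusRdX+Flush  M[L0]=51
step 23: P2: load  L2  ⟶  IIMI  (L2)  txn=∅  M[L2]=13
step 24: P3: store L0 := 30  ⟶  IIIM  (L0)  txn=BusRdX+Flush  M[L0]=77
step 25: P3: load  L2  ⟶  IISS  (L2)  txn=BusRd+Flush  M[L2]=84
step 26: P2: store L1 := 89  ⟶  IIMI  (L1)  txn=BusUpgr  M[L1]=71
step 27: P1: store L1 := 54  ⟶  IMII  (L1)  txn=BusRdX+Flush  M[L1]=89
step 28: P0: load  L2  ⟶  SISS  (L2)  txn=BusRd  M[L2]=84
step 29: P0: store L1 := 40  ⟶  MIII  (L1)  txn=BusRdX+Flush  M[L1]=54
step 30: P1: store L2 := 17  ⟶  IMII  (L2)  txn=BusRdX  M[L2]=84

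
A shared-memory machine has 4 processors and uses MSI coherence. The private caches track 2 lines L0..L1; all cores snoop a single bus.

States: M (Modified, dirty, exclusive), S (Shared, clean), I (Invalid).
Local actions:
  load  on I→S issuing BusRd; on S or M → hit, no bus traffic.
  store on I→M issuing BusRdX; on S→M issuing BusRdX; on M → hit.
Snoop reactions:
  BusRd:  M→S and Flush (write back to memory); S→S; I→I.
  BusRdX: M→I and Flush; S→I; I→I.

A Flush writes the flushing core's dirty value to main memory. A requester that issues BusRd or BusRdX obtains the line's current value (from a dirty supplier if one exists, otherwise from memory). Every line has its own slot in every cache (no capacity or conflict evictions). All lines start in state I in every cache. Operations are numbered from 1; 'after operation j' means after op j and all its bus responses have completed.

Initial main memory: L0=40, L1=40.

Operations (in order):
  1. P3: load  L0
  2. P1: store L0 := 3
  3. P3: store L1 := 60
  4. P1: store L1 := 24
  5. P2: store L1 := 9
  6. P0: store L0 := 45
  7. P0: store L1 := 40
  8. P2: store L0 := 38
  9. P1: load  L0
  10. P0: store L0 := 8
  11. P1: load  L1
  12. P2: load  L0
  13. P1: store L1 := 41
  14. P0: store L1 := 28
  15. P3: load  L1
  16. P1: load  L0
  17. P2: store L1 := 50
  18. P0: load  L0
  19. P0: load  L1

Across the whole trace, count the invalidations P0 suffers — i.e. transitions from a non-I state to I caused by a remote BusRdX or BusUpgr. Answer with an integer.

invalidations = 3

[1] P3: load  L0 | P0:I, P1:I, P2:I, P3:S(40) | bus: BusRd
[2] P1: store L0 := 3 | P0:I, P1:M(3), P2:I, P3:I | bus: BusRdX
[3] P3: store L1 := 60 | P0:I, P1:I, P2:I, P3:M(60) | bus: BusRdX
[4] P1: store L1 := 24 | P0:I, P1:M(24), P2:I, P3:I | bus: BusRdX,Flush
[5] P2: store L1 := 9 | P0:I, P1:I, P2:M(9), P3:I | bus: BusRdX,Flush
[6] P0: store L0 := 45 | P0:M(45), P1:I, P2:I, P3:I | bus: BusRdX,Flush
[7] P0: store L1 := 40 | P0:M(40), P1:I, P2:I, P3:I | bus: BusRdX,Flush
[8] P2: store L0 := 38 | P0:I, P1:I, P2:M(38), P3:I | bus: BusRdX,Flush
[9] P1: load  L0 | P0:I, P1:S(38), P2:S(38), P3:I | bus: BusRd,Flush
[10] P0: store L0 := 8 | P0:M(8), P1:I, P2:I, P3:I | bus: BusRdX
[11] P1: load  L1 | P0:S(40), P1:S(40), P2:I, P3:I | bus: BusRd,Flush
[12] P2: load  L0 | P0:S(8), P1:I, P2:S(8), P3:I | bus: BusRd,Flush
[13] P1: store L1 := 41 | P0:I, P1:M(41), P2:I, P3:I | bus: BusRdX
[14] P0: store L1 := 28 | P0:M(28), P1:I, P2:I, P3:I | bus: BusRdX,Flush
[15] P3: load  L1 | P0:S(28), P1:I, P2:I, P3:S(28) | bus: BusRd,Flush
[16] P1: load  L0 | P0:S(8), P1:S(8), P2:S(8), P3:I | bus: BusRd
[17] P2: store L1 := 50 | P0:I, P1:I, P2:M(50), P3:I | bus: BusRdX
[18] P0: load  L0 | P0:S(8), P1:S(8), P2:S(8), P3:I | bus: none
[19] P0: load  L1 | P0:S(50), P1:I, P2:S(50), P3:I | bus: BusRd,Flush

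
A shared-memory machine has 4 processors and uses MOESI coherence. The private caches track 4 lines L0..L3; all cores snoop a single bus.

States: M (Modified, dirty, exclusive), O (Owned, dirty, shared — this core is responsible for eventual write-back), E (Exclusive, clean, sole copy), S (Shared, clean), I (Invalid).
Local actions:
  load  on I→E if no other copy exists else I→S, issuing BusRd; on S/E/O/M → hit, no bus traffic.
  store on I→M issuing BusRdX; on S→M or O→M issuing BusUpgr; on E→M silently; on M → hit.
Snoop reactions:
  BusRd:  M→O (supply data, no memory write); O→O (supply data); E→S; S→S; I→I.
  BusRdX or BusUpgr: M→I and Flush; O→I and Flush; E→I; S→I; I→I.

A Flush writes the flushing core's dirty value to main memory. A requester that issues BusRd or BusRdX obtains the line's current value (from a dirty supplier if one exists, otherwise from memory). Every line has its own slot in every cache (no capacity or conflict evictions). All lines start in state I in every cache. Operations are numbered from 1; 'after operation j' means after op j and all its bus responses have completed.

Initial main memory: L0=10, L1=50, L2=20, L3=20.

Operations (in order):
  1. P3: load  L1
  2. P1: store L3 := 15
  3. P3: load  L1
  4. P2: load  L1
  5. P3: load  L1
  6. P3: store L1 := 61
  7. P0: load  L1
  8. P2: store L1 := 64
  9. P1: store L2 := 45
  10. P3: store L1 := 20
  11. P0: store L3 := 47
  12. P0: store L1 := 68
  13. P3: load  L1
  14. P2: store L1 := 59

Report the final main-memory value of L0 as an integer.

[1] P3: load  L1 | P0:I, P1:I, P2:I, P3:E(50) | bus: BusRd
[2] P1: store L3 := 15 | P0:I, P1:M(15), P2:I, P3:I | bus: BusRdX
[3] P3: load  L1 | P0:I, P1:I, P2:I, P3:E(50) | bus: none
[4] P2: load  L1 | P0:I, P1:I, P2:S(50), P3:S(50) | bus: BusRd
[5] P3: load  L1 | P0:I, P1:I, P2:S(50), P3:S(50) | bus: none
[6] P3: store L1 := 61 | P0:I, P1:I, P2:I, P3:M(61) | bus: BusUpgr
[7] P0: load  L1 | P0:S(61), P1:I, P2:I, P3:O(61) | bus: BusRd
[8] P2: store L1 := 64 | P0:I, P1:I, P2:M(64), P3:I | bus: BusRdX,Flush
[9] P1: store L2 := 45 | P0:I, P1:M(45), P2:I, P3:I | bus: BusRdX
[10] P3: store L1 := 20 | P0:I, P1:I, P2:I, P3:M(20) | bus: BusRdX,Flush
[11] P0: store L3 := 47 | P0:M(47), P1:I, P2:I, P3:I | bus: BusRdX,Flush
[12] P0: store L1 := 68 | P0:M(68), P1:I, P2:I, P3:I | bus: BusRdX,Flush
[13] P3: load  L1 | P0:O(68), P1:I, P2:I, P3:S(68) | bus: BusRd
[14] P2: store L1 := 59 | P0:I, P1:I, P2:M(59), P3:I | bus: BusRdX,Flush

memory[L0] = 10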